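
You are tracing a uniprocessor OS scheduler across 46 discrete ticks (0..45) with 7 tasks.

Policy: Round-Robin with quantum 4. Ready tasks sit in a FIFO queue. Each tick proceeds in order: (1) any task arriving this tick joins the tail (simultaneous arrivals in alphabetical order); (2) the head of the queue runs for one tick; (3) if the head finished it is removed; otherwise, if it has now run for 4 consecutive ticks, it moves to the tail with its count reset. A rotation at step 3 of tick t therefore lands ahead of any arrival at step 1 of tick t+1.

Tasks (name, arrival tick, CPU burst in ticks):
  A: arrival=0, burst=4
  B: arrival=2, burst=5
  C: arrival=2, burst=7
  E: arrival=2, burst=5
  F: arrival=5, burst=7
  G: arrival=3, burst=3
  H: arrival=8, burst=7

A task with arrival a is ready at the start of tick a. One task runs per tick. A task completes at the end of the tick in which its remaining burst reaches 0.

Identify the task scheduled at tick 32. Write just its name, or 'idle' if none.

running at tick 32 = F

t=0: queue=[A] q_used=0 → run A
t=1: queue=[A] q_used=1 → run A
t=2: queue=[A,B,C,E] q_used=2 → run A
t=3: queue=[A,B,C,E,G] q_used=3 → run A
t=4: queue=[B,C,E,G] q_used=0 → run B
t=5: queue=[B,C,E,G,F] q_used=1 → run B
t=6: queue=[B,C,E,G,F] q_used=2 → run B
t=7: queue=[B,C,E,G,F] q_used=3 → run B
t=8: queue=[C,E,G,F,B,H] q_used=0 → run C
t=9: queue=[C,E,G,F,B,H] q_used=1 → run C
t=10: queue=[C,E,G,F,B,H] q_used=2 → run C
t=11: queue=[C,E,G,F,B,H] q_used=3 → run C
t=12: queue=[E,G,F,B,H,C] q_used=0 → run E
t=13: queue=[E,G,F,B,H,C] q_used=1 → run E
t=14: queue=[E,G,F,B,H,C] q_used=2 → run E
t=15: queue=[E,G,F,B,H,C] q_used=3 → run E
t=16: queue=[G,F,B,H,C,E] q_used=0 → run G
t=17: queue=[G,F,B,H,C,E] q_used=1 → run G
t=18: queue=[G,F,B,H,C,E] q_used=2 → run G
t=19: queue=[F,B,H,C,E] q_used=0 → run F
t=20: queue=[F,B,H,C,E] q_used=1 → run F
t=21: queue=[F,B,H,C,E] q_used=2 → run F
t=22: queue=[F,B,H,C,E] q_used=3 → run F
t=23: queue=[B,H,C,E,F] q_used=0 → run B
t=24: queue=[H,C,E,F] q_used=0 → run H
t=25: queue=[H,C,E,F] q_used=1 → run H
t=26: queue=[H,C,E,F] q_used=2 → run H
t=27: queue=[H,C,E,F] q_used=3 → run H
t=28: queue=[C,E,F,H] q_used=0 → run C
t=29: queue=[C,E,F,H] q_used=1 → run C
t=30: queue=[C,E,F,H] q_used=2 → run C
t=31: queue=[E,F,H] q_used=0 → run E
t=32: queue=[F,H] q_used=0 → run F
t=33: queue=[F,H] q_used=1 → run F
t=34: queue=[F,H] q_used=2 → run F
t=35: queue=[H] q_used=0 → run H
t=36: queue=[H] q_used=1 → run H
t=37: queue=[H] q_used=2 → run H
t=38: (idle)
t=39: (idle)
t=40: (idle)
t=41: (idle)
t=42: (idle)
t=43: (idle)
t=44: (idle)
t=45: (idle)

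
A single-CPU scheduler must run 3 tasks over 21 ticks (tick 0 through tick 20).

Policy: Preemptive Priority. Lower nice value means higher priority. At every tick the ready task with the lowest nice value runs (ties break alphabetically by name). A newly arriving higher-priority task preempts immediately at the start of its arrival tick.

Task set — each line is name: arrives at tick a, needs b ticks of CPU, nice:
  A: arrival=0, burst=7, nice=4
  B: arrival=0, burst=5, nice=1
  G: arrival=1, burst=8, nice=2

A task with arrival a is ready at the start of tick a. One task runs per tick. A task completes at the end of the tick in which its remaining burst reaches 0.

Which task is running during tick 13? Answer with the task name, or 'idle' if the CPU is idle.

running at tick 13 = A

t=0: ready={A,B} → run B
t=1: ready={A,B,G} → run B
t=2: ready={A,B,G} → run B
t=3: ready={A,B,G} → run B
t=4: ready={A,B,G} → run B
t=5: ready={A,G} → run G
t=6: ready={A,G} → run G
t=7: ready={A,G} → run G
t=8: ready={A,G} → run G
t=9: ready={A,G} → run G
t=10: ready={A,G} → run G
t=11: ready={A,G} → run G
t=12: ready={A,G} → run G
t=13: ready={A} → run A
t=14: ready={A} → run A
t=15: ready={A} → run A
t=16: ready={A} → run A
t=17: ready={A} → run A
t=18: ready={A} → run A
t=19: ready={A} → run A
t=20: (idle)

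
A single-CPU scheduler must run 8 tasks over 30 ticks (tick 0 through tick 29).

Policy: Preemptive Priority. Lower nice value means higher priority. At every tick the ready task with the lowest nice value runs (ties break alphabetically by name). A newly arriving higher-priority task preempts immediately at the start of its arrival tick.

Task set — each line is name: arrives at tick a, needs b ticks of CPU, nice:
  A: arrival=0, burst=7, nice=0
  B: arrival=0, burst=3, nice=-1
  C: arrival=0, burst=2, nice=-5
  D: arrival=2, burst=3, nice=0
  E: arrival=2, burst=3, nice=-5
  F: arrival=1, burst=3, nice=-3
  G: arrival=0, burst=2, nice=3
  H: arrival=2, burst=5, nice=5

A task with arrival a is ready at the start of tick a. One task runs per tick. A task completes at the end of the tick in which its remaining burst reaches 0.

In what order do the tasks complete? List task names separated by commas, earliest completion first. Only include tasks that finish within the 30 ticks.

t=0: ready={A,B,C,G} → run C
t=1: ready={A,B,C,F,G} → run C
t=2: ready={A,B,D,E,F,G,H} → run E
t=3: ready={A,B,D,E,F,G,H} → run E
t=4: ready={A,B,D,E,F,G,H} → run E
t=5: ready={A,B,D,F,G,H} → run F
t=6: ready={A,B,D,F,G,H} → run F
t=7: ready={A,B,D,F,G,H} → run F
t=8: ready={A,B,D,G,H} → run B
t=9: ready={A,B,D,G,H} → run B
t=10: ready={A,B,D,G,H} → run B
t=11: ready={A,D,G,H} → run A
t=12: ready={A,D,G,H} → run A
t=13: ready={A,D,G,H} → run A
t=14: ready={A,D,G,H} → run A
t=15: ready={A,D,G,H} → run A
t=16: ready={A,D,G,H} → run A
t=17: ready={A,D,G,H} → run A
t=18: ready={D,G,H} → run D
t=19: ready={D,G,H} → run D
t=20: ready={D,G,H} → run D
t=21: ready={G,H} → run G
t=22: ready={G,H} → run G
t=23: ready={H} → run H
t=24: ready={H} → run H
t=25: ready={H} → run H
t=26: ready={H} → run H
t=27: ready={H} → run H
t=28: (idle)
t=29: (idle)

completion order = C, E, F, B, A, D, G, H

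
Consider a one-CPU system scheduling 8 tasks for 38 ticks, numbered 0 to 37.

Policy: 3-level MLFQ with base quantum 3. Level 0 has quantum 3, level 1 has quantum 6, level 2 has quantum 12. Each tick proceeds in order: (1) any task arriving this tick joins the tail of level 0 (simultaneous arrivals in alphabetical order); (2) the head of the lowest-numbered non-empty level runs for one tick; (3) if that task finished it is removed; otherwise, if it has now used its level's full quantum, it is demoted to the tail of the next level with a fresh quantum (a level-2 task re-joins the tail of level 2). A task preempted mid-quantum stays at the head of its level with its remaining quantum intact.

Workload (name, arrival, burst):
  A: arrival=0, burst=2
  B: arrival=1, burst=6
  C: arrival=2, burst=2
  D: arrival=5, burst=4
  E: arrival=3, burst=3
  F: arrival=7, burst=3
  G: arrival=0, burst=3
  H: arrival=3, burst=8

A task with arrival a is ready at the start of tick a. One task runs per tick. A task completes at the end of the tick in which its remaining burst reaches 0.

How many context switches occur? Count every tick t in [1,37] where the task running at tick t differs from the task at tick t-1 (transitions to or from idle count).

t=0: L0/L1/L2 = AG/-/- → run A
t=1: L0/L1/L2 = AGB/-/- → run A
t=2: L0/L1/L2 = GBC/-/- → run G
t=3: L0/L1/L2 = GBCEH/-/- → run G
t=4: L0/L1/L2 = GBCEH/-/- → run G
t=5: L0/L1/L2 = BCEHD/-/- → run B
t=6: L0/L1/L2 = BCEHD/-/- → run B
t=7: L0/L1/L2 = BCEHDF/-/- → run B
t=8: L0/L1/L2 = CEHDF/B/- → run C
t=9: L0/L1/L2 = CEHDF/B/- → run C
t=10: L0/L1/L2 = EHDF/B/- → run E
t=11: L0/L1/L2 = EHDF/B/- → run E
t=12: L0/L1/L2 = EHDF/B/- → run E
t=13: L0/L1/L2 = HDF/B/- → run H
t=14: L0/L1/L2 = HDF/B/- → run H
t=15: L0/L1/L2 = HDF/B/- → run H
t=16: L0/L1/L2 = DF/BH/- → run D
t=17: L0/L1/L2 = DF/BH/- → run D
t=18: L0/L1/L2 = DF/BH/- → run D
t=19: L0/L1/L2 = F/BHD/- → run F
t=20: L0/L1/L2 = F/BHD/- → run F
t=21: L0/L1/L2 = F/BHD/- → run F
t=22: L0/L1/L2 = -/BHD/- → run B
t=23: L0/L1/L2 = -/BHD/- → run B
t=24: L0/L1/L2 = -/BHD/- → run B
t=25: L0/L1/L2 = -/HD/- → run H
t=26: L0/L1/L2 = -/HD/- → run H
t=27: L0/L1/L2 = -/HD/- → run H
t=28: L0/L1/L2 = -/HD/- → run H
t=29: L0/L1/L2 = -/HD/- → run H
t=30: L0/L1/L2 = -/D/- → run D
t=31: (idle)
t=32: (idle)
t=33: (idle)
t=34: (idle)
t=35: (idle)
t=36: (idle)
t=37: (idle)

context switches = 11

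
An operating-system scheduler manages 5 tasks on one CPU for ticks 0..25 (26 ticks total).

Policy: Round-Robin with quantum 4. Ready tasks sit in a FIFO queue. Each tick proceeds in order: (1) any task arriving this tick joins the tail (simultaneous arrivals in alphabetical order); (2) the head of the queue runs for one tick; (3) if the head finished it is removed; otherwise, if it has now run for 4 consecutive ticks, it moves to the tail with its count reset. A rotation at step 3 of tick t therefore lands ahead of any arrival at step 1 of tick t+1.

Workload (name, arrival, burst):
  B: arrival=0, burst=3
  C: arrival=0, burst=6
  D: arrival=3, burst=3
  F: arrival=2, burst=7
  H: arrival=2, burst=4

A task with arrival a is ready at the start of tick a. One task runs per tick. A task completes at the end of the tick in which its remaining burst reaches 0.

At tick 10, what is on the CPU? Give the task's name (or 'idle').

running at tick 10 = F

t=0: queue=[B,C] q_used=0 → run B
t=1: queue=[B,C] q_used=1 → run B
t=2: queue=[B,C,F,H] q_used=2 → run B
t=3: queue=[C,F,H,D] q_used=0 → run C
t=4: queue=[C,F,H,D] q_used=1 → run C
t=5: queue=[C,F,H,D] q_used=2 → run C
t=6: queue=[C,F,H,D] q_used=3 → run C
t=7: queue=[F,H,D,C] q_used=0 → run F
t=8: queue=[F,H,D,C] q_used=1 → run F
t=9: queue=[F,H,D,C] q_used=2 → run F
t=10: queue=[F,H,D,C] q_used=3 → run F
t=11: queue=[H,D,C,F] q_used=0 → run H
t=12: queue=[H,D,C,F] q_used=1 → run H
t=13: queue=[H,D,C,F] q_used=2 → run H
t=14: queue=[H,D,C,F] q_used=3 → run H
t=15: queue=[D,C,F] q_used=0 → run D
t=16: queue=[D,C,F] q_used=1 → run D
t=17: queue=[D,C,F] q_used=2 → run D
t=18: queue=[C,F] q_used=0 → run C
t=19: queue=[C,F] q_used=1 → run C
t=20: queue=[F] q_used=0 → run F
t=21: queue=[F] q_used=1 → run F
t=22: queue=[F] q_used=2 → run F
t=23: (idle)
t=24: (idle)
t=25: (idle)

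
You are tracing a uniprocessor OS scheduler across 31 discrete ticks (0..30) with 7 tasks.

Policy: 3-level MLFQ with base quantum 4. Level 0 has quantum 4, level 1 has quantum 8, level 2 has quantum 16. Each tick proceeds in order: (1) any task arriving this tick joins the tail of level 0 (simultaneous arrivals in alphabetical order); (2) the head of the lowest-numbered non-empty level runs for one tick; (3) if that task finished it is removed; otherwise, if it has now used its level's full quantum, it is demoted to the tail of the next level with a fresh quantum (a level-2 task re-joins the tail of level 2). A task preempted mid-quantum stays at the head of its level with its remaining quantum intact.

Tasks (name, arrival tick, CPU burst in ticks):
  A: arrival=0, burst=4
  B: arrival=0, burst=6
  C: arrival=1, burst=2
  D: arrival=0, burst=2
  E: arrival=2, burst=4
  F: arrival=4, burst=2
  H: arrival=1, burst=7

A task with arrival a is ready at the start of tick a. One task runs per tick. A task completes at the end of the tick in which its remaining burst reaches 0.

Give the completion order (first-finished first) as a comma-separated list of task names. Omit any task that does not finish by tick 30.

t=0: L0/L1/L2 = ABD/-/- → run A
t=1: L0/L1/L2 = ABDCH/-/- → run A
t=2: L0/L1/L2 = ABDCHE/-/- → run A
t=3: L0/L1/L2 = ABDCHE/-/- → run A
t=4: L0/L1/L2 = BDCHEF/-/- → run B
t=5: L0/L1/L2 = BDCHEF/-/- → run B
t=6: L0/L1/L2 = BDCHEF/-/- → run B
t=7: L0/L1/L2 = BDCHEF/-/- → run B
t=8: L0/L1/L2 = DCHEF/B/- → run D
t=9: L0/L1/L2 = DCHEF/B/- → run D
t=10: L0/L1/L2 = CHEF/B/- → run C
t=11: L0/L1/L2 = CHEF/B/- → run C
t=12: L0/L1/L2 = HEF/B/- → run H
t=13: L0/L1/L2 = HEF/B/- → run H
t=14: L0/L1/L2 = HEF/B/- → run H
t=15: L0/L1/L2 = HEF/B/- → run H
t=16: L0/L1/L2 = EF/BH/- → run E
t=17: L0/L1/L2 = EF/BH/- → run E
t=18: L0/L1/L2 = EF/BH/- → run E
t=19: L0/L1/L2 = EF/BH/- → run E
t=20: L0/L1/L2 = F/BH/- → run F
t=21: L0/L1/L2 = F/BH/- → run F
t=22: L0/L1/L2 = -/BH/- → run B
t=23: L0/L1/L2 = -/BH/- → run B
t=24: L0/L1/L2 = -/H/- → run H
t=25: L0/L1/L2 = -/H/- → run H
t=26: L0/L1/L2 = -/H/- → run H
t=27: (idle)
t=28: (idle)
t=29: (idle)
t=30: (idle)

completion order = A, D, C, E, F, B, H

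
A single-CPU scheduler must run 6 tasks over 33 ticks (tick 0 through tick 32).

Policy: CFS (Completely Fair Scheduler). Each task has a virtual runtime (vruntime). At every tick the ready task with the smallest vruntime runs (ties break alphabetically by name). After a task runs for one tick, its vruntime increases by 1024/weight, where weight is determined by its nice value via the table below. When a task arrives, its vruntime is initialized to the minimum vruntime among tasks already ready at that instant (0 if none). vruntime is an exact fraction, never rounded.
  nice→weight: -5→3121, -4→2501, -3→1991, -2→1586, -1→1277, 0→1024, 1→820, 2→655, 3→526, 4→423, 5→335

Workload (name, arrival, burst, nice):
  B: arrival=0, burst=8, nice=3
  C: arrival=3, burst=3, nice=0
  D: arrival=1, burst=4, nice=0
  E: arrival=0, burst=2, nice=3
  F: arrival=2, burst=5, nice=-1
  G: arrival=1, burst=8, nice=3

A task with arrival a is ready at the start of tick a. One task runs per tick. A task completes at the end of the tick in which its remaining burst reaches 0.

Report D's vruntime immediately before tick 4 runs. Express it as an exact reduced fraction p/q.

vruntime(D, start of tick 4) = 1/1

t=0: vr[B=0 E=0] → run B
t=1: vr[B=512/263 D=0 E=0 G=0] → run D
t=2: vr[B=512/263 D=1 E=0 F=0 G=0] → run E
t=3: vr[B=512/263 C=0 D=1 E=512/263 F=0 G=0] → run C
t=4: vr[B=512/263 C=1 D=1 E=512/263 F=0 G=0] → run F
t=5: vr[B=512/263 C=1 D=1 E=512/263 F=1024/1277 G=0] → run G
t=6: vr[B=512/263 C=1 D=1 E=512/263 F=1024/1277 G=512/263] → run F
t=7: vr[B=512/263 C=1 D=1 E=512/263 F=2048/1277 G=512/263] → run C
t=8: vr[B=512/263 C=2 D=1 E=512/263 F=2048/1277 G=512/263] → run D
t=9: vr[B=512/263 C=2 D=2 E=512/263 F=2048/1277 G=512/263] → run F
t=10: vr[B=512/263 C=2 D=2 E=512/263 F=3072/1277 G=512/263] → run B
t=11: vr[B=1024/263 C=2 D=2 E=512/263 F=3072/1277 G=512/263] → run E
t=12: vr[B=1024/263 C=2 D=2 F=3072/1277 G=512/263] → run G
t=13: vr[B=1024/263 C=2 D=2 F=3072/1277 G=1024/263] → run C
t=14: vr[B=1024/263 D=2 F=3072/1277 G=1024/263] → run D
t=15: vr[B=1024/263 D=3 F=3072/1277 G=1024/263] → run F
t=16: vr[B=1024/263 D=3 F=4096/1277 G=1024/263] → run D
t=17: vr[B=1024/263 F=4096/1277 G=1024/263] → run F
t=18: vr[B=1024/263 G=1024/263] → run B
t=19: vr[B=1536/263 G=1024/263] → run G
t=20: vr[B=1536/263 G=1536/263] → run B
t=21: vr[B=2048/263 G=1536/263] → run G
t=22: vr[B=2048/263 G=2048/263] → run B
t=23: vr[B=2560/263 G=2048/263] → run G
t=24: vr[B=2560/263 G=2560/263] → run B
t=25: vr[B=3072/263 G=2560/263] → run G
t=26: vr[B=3072/263 G=3072/263] → run B
t=27: vr[B=3584/263 G=3072/263] → run G
t=28: vr[B=3584/263 G=3584/263] → run B
t=29: vr[G=3584/263] → run G
t=30: (idle)
t=31: (idle)
t=32: (idle)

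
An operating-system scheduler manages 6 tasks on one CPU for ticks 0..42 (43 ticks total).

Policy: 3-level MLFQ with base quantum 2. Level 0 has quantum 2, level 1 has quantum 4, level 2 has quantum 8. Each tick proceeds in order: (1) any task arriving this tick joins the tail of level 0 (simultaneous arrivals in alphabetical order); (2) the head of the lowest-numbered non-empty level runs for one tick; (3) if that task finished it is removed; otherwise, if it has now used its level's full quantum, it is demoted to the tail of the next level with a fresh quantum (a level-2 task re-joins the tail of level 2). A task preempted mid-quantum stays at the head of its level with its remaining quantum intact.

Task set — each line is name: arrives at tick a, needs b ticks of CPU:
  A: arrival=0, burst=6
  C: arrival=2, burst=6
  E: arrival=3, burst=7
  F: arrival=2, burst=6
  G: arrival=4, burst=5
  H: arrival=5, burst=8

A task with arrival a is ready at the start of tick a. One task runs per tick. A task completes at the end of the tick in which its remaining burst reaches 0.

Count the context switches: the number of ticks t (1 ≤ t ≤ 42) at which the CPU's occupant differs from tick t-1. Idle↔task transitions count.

context switches = 14

t=0: L0/L1/L2 = A/-/- → run A
t=1: L0/L1/L2 = A/-/- → run A
t=2: L0/L1/L2 = CF/A/- → run C
t=3: L0/L1/L2 = CFE/A/- → run C
t=4: L0/L1/L2 = FEG/AC/- → run F
t=5: L0/L1/L2 = FEGH/AC/- → run F
t=6: L0/L1/L2 = EGH/ACF/- → run E
t=7: L0/L1/L2 = EGH/ACF/- → run E
t=8: L0/L1/L2 = GH/ACFE/- → run G
t=9: L0/L1/L2 = GH/ACFE/- → run G
t=10: L0/L1/L2 = H/ACFEG/- → run H
t=11: L0/L1/L2 = H/ACFEG/- → run H
t=12: L0/L1/L2 = -/ACFEGH/- → run A
t=13: L0/L1/L2 = -/ACFEGH/- → run A
t=14: L0/L1/L2 = -/ACFEGH/- → run A
t=15: L0/L1/L2 = -/ACFEGH/- → run A
t=16: L0/L1/L2 = -/CFEGH/- → run C
t=17: L0/L1/L2 = -/CFEGH/- → run C
t=18: L0/L1/L2 = -/CFEGH/- → run C
t=19: L0/L1/L2 = -/CFEGH/- → run C
t=20: L0/L1/L2 = -/FEGH/- → run F
t=21: L0/L1/L2 = -/FEGH/- → run F
t=22: L0/L1/L2 = -/FEGH/- → run F
t=23: L0/L1/L2 = -/FEGH/- → run F
t=24: L0/L1/L2 = -/EGH/- → run E
t=25: L0/L1/L2 = -/EGH/- → run E
t=26: L0/L1/L2 = -/EGH/- → run E
t=27: L0/L1/L2 = -/EGH/- → run E
t=28: L0/L1/L2 = -/GH/E → run G
t=29: L0/L1/L2 = -/GH/E → run G
t=30: L0/L1/L2 = -/GH/E → run G
t=31: L0/L1/L2 = -/H/E → run H
t=32: L0/L1/L2 = -/H/E → run H
t=33: L0/L1/L2 = -/H/E → run H
t=34: L0/L1/L2 = -/H/E → run H
t=35: L0/L1/L2 = -/-/EH → run E
t=36: L0/L1/L2 = -/-/H → run H
t=37: L0/L1/L2 = -/-/H → run H
t=38: (idle)
t=39: (idle)
t=40: (idle)
t=41: (idle)
t=42: (idle)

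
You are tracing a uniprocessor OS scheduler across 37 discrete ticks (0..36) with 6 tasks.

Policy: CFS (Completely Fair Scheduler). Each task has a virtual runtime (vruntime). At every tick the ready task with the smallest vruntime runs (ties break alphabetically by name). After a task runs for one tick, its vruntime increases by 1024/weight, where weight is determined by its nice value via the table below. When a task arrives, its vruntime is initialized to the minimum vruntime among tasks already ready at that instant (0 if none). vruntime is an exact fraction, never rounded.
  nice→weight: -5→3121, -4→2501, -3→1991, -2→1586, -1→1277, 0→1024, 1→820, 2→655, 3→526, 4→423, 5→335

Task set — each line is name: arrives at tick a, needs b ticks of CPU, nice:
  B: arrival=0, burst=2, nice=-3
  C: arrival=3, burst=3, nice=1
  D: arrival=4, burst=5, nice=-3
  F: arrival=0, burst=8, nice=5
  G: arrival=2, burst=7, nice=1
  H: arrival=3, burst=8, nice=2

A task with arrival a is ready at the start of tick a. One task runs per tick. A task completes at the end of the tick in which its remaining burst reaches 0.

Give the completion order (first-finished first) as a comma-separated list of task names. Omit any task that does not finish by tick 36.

t=0: vr[B=0 F=0] → run B
t=1: vr[B=1024/1991 F=0] → run F
t=2: vr[B=1024/1991 F=1024/335 G=1024/1991] → run B
t=3: vr[C=1024/1991 F=1024/335 G=1024/1991 H=1024/1991] → run C
t=4: vr[C=719616/408155 D=1024/1991 F=1024/335 G=1024/1991 H=1024/1991] → run D
t=5: vr[C=719616/408155 D=2048/1991 F=1024/335 G=1024/1991 H=1024/1991] → run G
t=6: vr[C=719616/408155 D=2048/1991 F=1024/335 G=719616/408155 H=1024/1991] → run H
t=7: vr[C=719616/408155 D=2048/1991 F=1024/335 G=719616/408155 H=2709504/1304105] → run D
t=8: vr[C=719616/408155 D=3072/1991 F=1024/335 G=719616/408155 H=2709504/1304105] → run D
t=9: vr[C=719616/408155 D=4096/1991 F=1024/335 G=719616/408155 H=2709504/1304105] → run C
t=10: vr[C=1229312/408155 D=4096/1991 F=1024/335 G=719616/408155 H=2709504/1304105] → run G
t=11: vr[C=1229312/408155 D=4096/1991 F=1024/335 G=1229312/408155 H=2709504/1304105] → run D
t=12: vr[C=1229312/408155 D=5120/1991 F=1024/335 G=1229312/408155 H=2709504/1304105] → run H
t=13: vr[C=1229312/408155 D=5120/1991 F=1024/335 G=1229312/408155 H=4748288/1304105] → run D
t=14: vr[C=1229312/408155 F=1024/335 G=1229312/408155 H=4748288/1304105] → run C
t=15: vr[F=1024/335 G=1229312/408155 H=4748288/1304105] → run G
t=16: vr[F=1024/335 G=1739008/408155 H=4748288/1304105] → run F
t=17: vr[F=2048/335 G=1739008/408155 H=4748288/1304105] → run H
t=18: vr[F=2048/335 G=1739008/408155 H=6787072/1304105] → run G
t=19: vr[F=2048/335 G=2248704/408155 H=6787072/1304105] → run H
t=20: vr[F=2048/335 G=2248704/408155 H=8825856/1304105] → run G
t=21: vr[F=2048/335 G=551680/81631 H=8825856/1304105] → run F
t=22: vr[F=3072/335 G=551680/81631 H=8825856/1304105] → run G
t=23: vr[F=3072/335 G=3268096/408155 H=8825856/1304105] → run H
t=24: vr[F=3072/335 G=3268096/408155 H=2172928/260821] → run G
t=25: vr[F=3072/335 H=2172928/260821] → run H
t=26: vr[F=3072/335 H=12903424/1304105] → run F
t=27: vr[F=4096/335 H=12903424/1304105] → run H
t=28: vr[F=4096/335 H=14942208/1304105] → run H
t=29: vr[F=4096/335] → run F
t=30: vr[F=1024/67] → run F
t=31: vr[F=6144/335] → run F
t=32: vr[F=7168/335] → run F
t=33: (idle)
t=34: (idle)
t=35: (idle)
t=36: (idle)

completion order = B, D, C, G, H, F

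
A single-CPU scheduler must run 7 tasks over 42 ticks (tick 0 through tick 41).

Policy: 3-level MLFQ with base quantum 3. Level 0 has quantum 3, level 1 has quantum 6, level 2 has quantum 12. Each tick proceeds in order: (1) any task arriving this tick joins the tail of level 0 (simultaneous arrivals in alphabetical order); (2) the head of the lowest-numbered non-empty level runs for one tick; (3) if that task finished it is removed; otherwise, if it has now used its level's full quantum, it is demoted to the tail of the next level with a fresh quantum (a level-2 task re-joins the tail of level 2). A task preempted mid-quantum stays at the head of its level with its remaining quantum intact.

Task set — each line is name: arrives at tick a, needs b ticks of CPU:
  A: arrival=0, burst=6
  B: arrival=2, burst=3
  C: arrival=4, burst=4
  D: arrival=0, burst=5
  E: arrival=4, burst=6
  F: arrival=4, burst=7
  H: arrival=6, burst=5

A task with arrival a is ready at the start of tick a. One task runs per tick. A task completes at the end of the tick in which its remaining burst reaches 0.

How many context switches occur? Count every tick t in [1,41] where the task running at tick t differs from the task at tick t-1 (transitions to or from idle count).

t=0: L0/L1/L2 = AD/-/- → run A
t=1: L0/L1/L2 = AD/-/- → run A
t=2: L0/L1/L2 = ADB/-/- → run A
t=3: L0/L1/L2 = DB/A/- → run D
t=4: L0/L1/L2 = DBCEF/A/- → run D
t=5: L0/L1/L2 = DBCEF/A/- → run D
t=6: L0/L1/L2 = BCEFH/AD/- → run B
t=7: L0/L1/L2 = BCEFH/AD/- → run B
t=8: L0/L1/L2 = BCEFH/AD/- → run B
t=9: L0/L1/L2 = CEFH/AD/- → run C
t=10: L0/L1/L2 = CEFH/AD/- → run C
t=11: L0/L1/L2 = CEFH/AD/- → run C
t=12: L0/L1/L2 = EFH/ADC/- → run E
t=13: L0/L1/L2 = EFH/ADC/- → run E
t=14: L0/L1/L2 = EFH/ADC/- → run E
t=15: L0/L1/L2 = FH/ADCE/- → run F
t=16: L0/L1/L2 = FH/ADCE/- → run F
t=17: L0/L1/L2 = FH/ADCE/- → run F
t=18: L0/L1/L2 = H/ADCEF/- → run H
t=19: L0/L1/L2 = H/ADCEF/- → run H
t=20: L0/L1/L2 = H/ADCEF/- → run H
t=21: L0/L1/L2 = -/ADCEFH/- → run A
t=22: L0/L1/L2 = -/ADCEFH/- → run A
t=23: L0/L1/L2 = -/ADCEFH/- → run A
t=24: L0/L1/L2 = -/DCEFH/- → run D
t=25: L0/L1/L2 = -/DCEFH/- → run D
t=26: L0/L1/L2 = -/CEFH/- → run C
t=27: L0/L1/L2 = -/EFH/- → run E
t=28: L0/L1/L2 = -/EFH/- → run E
t=29: L0/L1/L2 = -/EFH/- → run E
t=30: L0/L1/L2 = -/FH/- → run F
t=31: L0/L1/L2 = -/FH/- → run F
t=32: L0/L1/L2 = -/FH/- → run F
t=33: L0/L1/L2 = -/FH/- → run F
t=34: L0/L1/L2 = -/H/- → run H
t=35: L0/L1/L2 = -/H/- → run H
t=36: (idle)
t=37: (idle)
t=38: (idle)
t=39: (idle)
t=40: (idle)
t=41: (idle)

context switches = 13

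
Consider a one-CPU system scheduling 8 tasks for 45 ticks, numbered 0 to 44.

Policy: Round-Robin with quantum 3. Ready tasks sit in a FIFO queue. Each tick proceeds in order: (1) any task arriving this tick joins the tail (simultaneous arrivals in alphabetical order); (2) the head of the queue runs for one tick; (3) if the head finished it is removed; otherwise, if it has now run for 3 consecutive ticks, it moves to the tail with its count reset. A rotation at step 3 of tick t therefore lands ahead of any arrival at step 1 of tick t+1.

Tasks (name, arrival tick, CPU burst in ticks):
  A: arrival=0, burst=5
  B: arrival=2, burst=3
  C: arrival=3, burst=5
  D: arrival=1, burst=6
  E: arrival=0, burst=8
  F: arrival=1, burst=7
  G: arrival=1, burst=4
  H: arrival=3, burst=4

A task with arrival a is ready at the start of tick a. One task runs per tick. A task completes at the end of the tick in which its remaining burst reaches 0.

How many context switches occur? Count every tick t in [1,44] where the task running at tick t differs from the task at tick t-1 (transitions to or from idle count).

context switches = 17

t=0: queue=[A,E] q_used=0 → run A
t=1: queue=[A,E,D,F,G] q_used=1 → run A
t=2: queue=[A,E,D,F,G,B] q_used=2 → run A
t=3: queue=[E,D,F,G,B,A,C,H] q_used=0 → run E
t=4: queue=[E,D,F,G,B,A,C,H] q_used=1 → run E
t=5: queue=[E,D,F,G,B,A,C,H] q_used=2 → run E
t=6: queue=[D,F,G,B,A,C,H,E] q_used=0 → run D
t=7: queue=[D,F,G,B,A,C,H,E] q_used=1 → run D
t=8: queue=[D,F,G,B,A,C,H,E] q_used=2 → run D
t=9: queue=[F,G,B,A,C,H,E,D] q_used=0 → run F
t=10: queue=[F,G,B,A,C,H,E,D] q_used=1 → run F
t=11: queue=[F,G,B,A,C,H,E,D] q_used=2 → run F
t=12: queue=[G,B,A,C,H,E,D,F] q_used=0 → run G
t=13: queue=[G,B,A,C,H,E,D,F] q_used=1 → run G
t=14: queue=[G,B,A,C,H,E,D,F] q_used=2 → run G
t=15: queue=[B,A,C,H,E,D,F,G] q_used=0 → run B
t=16: queue=[B,A,C,H,E,D,F,G] q_used=1 → run B
t=17: queue=[B,A,C,H,E,D,F,G] q_used=2 → run B
t=18: queue=[A,C,H,E,D,F,G] q_used=0 → run A
t=19: queue=[A,C,H,E,D,F,G] q_used=1 → run A
t=20: queue=[C,H,E,D,F,G] q_used=0 → run C
t=21: queue=[C,H,E,D,F,G] q_used=1 → run C
t=22: queue=[C,H,E,D,F,G] q_used=2 → run C
t=23: queue=[H,E,D,F,G,C] q_used=0 → run H
t=24: queue=[H,E,D,F,G,C] q_used=1 → run H
t=25: queue=[H,E,D,F,G,C] q_used=2 → run H
t=26: queue=[E,D,F,G,C,H] q_used=0 → run E
t=27: queue=[E,D,F,G,C,H] q_used=1 → run E
t=28: queue=[E,D,F,G,C,H] q_used=2 → run E
t=29: queue=[D,F,G,C,H,E] q_used=0 → run D
t=30: queue=[D,F,G,C,H,E] q_used=1 → run D
t=31: queue=[D,F,G,C,H,E] q_used=2 → run D
t=32: queue=[F,G,C,H,E] q_used=0 → run F
t=33: queue=[F,G,C,H,E] q_used=1 → run F
t=34: queue=[F,G,C,H,E] q_used=2 → run F
t=35: queue=[G,C,H,E,F] q_used=0 → run G
t=36: queue=[C,H,E,F] q_used=0 → run C
t=37: queue=[C,H,E,F] q_used=1 → run C
t=38: queue=[H,E,F] q_used=0 → run H
t=39: queue=[E,F] q_used=0 → run E
t=40: queue=[E,F] q_used=1 → run E
t=41: queue=[F] q_used=0 → run F
t=42: (idle)
t=43: (idle)
t=44: (idle)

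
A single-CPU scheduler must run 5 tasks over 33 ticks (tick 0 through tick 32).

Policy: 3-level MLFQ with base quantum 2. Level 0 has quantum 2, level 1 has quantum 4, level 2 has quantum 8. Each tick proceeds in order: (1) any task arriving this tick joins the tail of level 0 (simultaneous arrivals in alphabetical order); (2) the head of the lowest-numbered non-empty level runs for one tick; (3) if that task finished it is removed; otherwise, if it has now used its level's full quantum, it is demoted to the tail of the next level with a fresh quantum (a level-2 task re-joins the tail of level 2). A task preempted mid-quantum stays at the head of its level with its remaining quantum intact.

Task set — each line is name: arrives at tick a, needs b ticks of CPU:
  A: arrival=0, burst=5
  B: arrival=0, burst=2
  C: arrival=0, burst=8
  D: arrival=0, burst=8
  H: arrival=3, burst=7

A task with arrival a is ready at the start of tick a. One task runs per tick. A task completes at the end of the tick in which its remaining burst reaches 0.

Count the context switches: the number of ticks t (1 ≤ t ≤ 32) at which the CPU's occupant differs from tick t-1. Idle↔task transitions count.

context switches = 12

t=0: L0/L1/L2 = ABCD/-/- → run A
t=1: L0/L1/L2 = ABCD/-/- → run A
t=2: L0/L1/L2 = BCD/A/- → run B
t=3: L0/L1/L2 = BCDH/A/- → run B
t=4: L0/L1/L2 = CDH/A/- → run C
t=5: L0/L1/L2 = CDH/A/- → run C
t=6: L0/L1/L2 = DH/AC/- → run D
t=7: L0/L1/L2 = DH/AC/- → run D
t=8: L0/L1/L2 = H/ACD/- → run H
t=9: L0/L1/L2 = H/ACD/- → run H
t=10: L0/L1/L2 = -/ACDH/- → run A
t=11: L0/L1/L2 = -/ACDH/- → run A
t=12: L0/L1/L2 = -/ACDH/- → run A
t=13: L0/L1/L2 = -/CDH/- → run C
t=14: L0/L1/L2 = -/CDH/- → run C
t=15: L0/L1/L2 = -/CDH/- → run C
t=16: L0/L1/L2 = -/CDH/- → run C
t=17: L0/L1/L2 = -/DH/C → run D
t=18: L0/L1/L2 = -/DH/C → run D
t=19: L0/L1/L2 = -/DH/C → run D
t=20: L0/L1/L2 = -/DH/C → run D
t=21: L0/L1/L2 = -/H/CD → run H
t=22: L0/L1/L2 = -/H/CD → run H
t=23: L0/L1/L2 = -/H/CD → run H
t=24: L0/L1/L2 = -/H/CD → run H
t=25: L0/L1/L2 = -/-/CDH → run C
t=26: L0/L1/L2 = -/-/CDH → run C
t=27: L0/L1/L2 = -/-/DH → run D
t=28: L0/L1/L2 = -/-/DH → run D
t=29: L0/L1/L2 = -/-/H → run H
t=30: (idle)
t=31: (idle)
t=32: (idle)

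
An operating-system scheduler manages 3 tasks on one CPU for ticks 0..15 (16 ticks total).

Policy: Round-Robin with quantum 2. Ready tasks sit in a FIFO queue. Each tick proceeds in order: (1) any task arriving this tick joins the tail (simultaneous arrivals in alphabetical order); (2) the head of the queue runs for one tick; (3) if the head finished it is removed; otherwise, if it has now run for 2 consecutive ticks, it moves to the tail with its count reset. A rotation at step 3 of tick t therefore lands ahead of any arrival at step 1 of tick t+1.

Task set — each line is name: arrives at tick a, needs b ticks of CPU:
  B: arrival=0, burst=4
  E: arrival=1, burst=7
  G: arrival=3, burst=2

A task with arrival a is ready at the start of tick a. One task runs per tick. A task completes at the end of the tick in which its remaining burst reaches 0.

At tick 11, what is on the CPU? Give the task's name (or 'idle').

t=0: queue=[B] q_used=0 → run B
t=1: queue=[B,E] q_used=1 → run B
t=2: queue=[E,B] q_used=0 → run E
t=3: queue=[E,B,G] q_used=1 → run E
t=4: queue=[B,G,E] q_used=0 → run B
t=5: queue=[B,G,E] q_used=1 → run B
t=6: queue=[G,E] q_used=0 → run G
t=7: queue=[G,E] q_used=1 → run G
t=8: queue=[E] q_used=0 → run E
t=9: queue=[E] q_used=1 → run E
t=10: queue=[E] q_used=0 → run E
t=11: queue=[E] q_used=1 → run E
t=12: queue=[E] q_used=0 → run E
t=13: (idle)
t=14: (idle)
t=15: (idle)

running at tick 11 = E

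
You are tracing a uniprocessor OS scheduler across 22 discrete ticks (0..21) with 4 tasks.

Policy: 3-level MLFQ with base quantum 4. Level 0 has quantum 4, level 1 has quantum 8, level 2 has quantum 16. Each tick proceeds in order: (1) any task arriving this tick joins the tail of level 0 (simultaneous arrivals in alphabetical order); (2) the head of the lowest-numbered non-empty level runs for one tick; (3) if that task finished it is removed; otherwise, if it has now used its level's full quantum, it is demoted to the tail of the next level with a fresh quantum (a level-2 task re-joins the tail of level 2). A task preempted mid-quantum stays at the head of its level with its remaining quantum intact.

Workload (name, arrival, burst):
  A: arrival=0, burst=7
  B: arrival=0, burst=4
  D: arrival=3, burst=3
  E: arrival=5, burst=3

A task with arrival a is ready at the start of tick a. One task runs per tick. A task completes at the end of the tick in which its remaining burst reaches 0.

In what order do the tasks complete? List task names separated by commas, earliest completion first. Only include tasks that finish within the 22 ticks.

completion order = B, D, E, A

t=0: L0/L1/L2 = AB/-/- → run A
t=1: L0/L1/L2 = AB/-/- → run A
t=2: L0/L1/L2 = AB/-/- → run A
t=3: L0/L1/L2 = ABD/-/- → run A
t=4: L0/L1/L2 = BD/A/- → run B
t=5: L0/L1/L2 = BDE/A/- → run B
t=6: L0/L1/L2 = BDE/A/- → run B
t=7: L0/L1/L2 = BDE/A/- → run B
t=8: L0/L1/L2 = DE/A/- → run D
t=9: L0/L1/L2 = DE/A/- → run D
t=10: L0/L1/L2 = DE/A/- → run D
t=11: L0/L1/L2 = E/A/- → run E
t=12: L0/L1/L2 = E/A/- → run E
t=13: L0/L1/L2 = E/A/- → run E
t=14: L0/L1/L2 = -/A/- → run A
t=15: L0/L1/L2 = -/A/- → run A
t=16: L0/L1/L2 = -/A/- → run A
t=17: (idle)
t=18: (idle)
t=19: (idle)
t=20: (idle)
t=21: (idle)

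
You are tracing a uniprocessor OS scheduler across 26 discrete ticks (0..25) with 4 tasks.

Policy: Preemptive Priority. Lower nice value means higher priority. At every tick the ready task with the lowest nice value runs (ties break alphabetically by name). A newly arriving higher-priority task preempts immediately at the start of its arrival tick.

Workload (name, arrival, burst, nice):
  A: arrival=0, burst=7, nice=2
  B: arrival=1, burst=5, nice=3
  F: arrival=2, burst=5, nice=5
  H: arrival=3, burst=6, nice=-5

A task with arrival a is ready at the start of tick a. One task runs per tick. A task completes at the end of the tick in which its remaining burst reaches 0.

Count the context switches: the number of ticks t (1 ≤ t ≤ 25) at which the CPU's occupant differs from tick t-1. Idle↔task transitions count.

context switches = 5

t=0: ready={A} → run A
t=1: ready={A,B} → run A
t=2: ready={A,B,F} → run A
t=3: ready={A,B,F,H} → run H
t=4: ready={A,B,F,H} → run H
t=5: ready={A,B,F,H} → run H
t=6: ready={A,B,F,H} → run H
t=7: ready={A,B,F,H} → run H
t=8: ready={A,B,F,H} → run H
t=9: ready={A,B,F} → run A
t=10: ready={A,B,F} → run A
t=11: ready={A,B,F} → run A
t=12: ready={A,B,F} → run A
t=13: ready={B,F} → run B
t=14: ready={B,F} → run B
t=15: ready={B,F} → run B
t=16: ready={B,F} → run B
t=17: ready={B,F} → run B
t=18: ready={F} → run F
t=19: ready={F} → run F
t=20: ready={F} → run F
t=21: ready={F} → run F
t=22: ready={F} → run F
t=23: (idle)
t=24: (idle)
t=25: (idle)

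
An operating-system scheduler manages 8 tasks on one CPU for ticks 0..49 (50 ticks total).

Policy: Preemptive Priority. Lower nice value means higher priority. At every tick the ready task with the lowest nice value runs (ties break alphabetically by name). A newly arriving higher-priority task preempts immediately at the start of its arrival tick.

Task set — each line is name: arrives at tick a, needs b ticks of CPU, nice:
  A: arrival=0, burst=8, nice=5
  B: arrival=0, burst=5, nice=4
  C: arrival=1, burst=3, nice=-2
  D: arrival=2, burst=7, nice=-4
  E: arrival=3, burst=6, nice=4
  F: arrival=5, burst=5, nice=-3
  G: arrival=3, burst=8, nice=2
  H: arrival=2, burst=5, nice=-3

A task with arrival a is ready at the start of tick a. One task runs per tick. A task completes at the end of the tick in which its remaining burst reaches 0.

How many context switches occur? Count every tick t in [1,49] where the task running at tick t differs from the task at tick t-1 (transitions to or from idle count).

context switches = 10

t=0: ready={A,B} → run B
t=1: ready={A,B,C} → run C
t=2: ready={A,B,C,D,H} → run D
t=3: ready={A,B,C,D,E,G,H} → run D
t=4: ready={A,B,C,D,E,G,H} → run D
t=5: ready={A,B,C,D,E,F,G,H} → run D
t=6: ready={A,B,C,D,E,F,G,H} → run D
t=7: ready={A,B,C,D,E,F,G,H} → run D
t=8: ready={A,B,C,D,E,F,G,H} → run D
t=9: ready={A,B,C,E,F,G,H} → run F
t=10: ready={A,B,C,E,F,G,H} → run F
t=11: ready={A,B,C,E,F,G,H} → run F
t=12: ready={A,B,C,E,F,G,H} → run F
t=13: ready={A,B,C,E,F,G,H} → run F
t=14: ready={A,B,C,E,G,H} → run H
t=15: ready={A,B,C,E,G,H} → run H
t=16: ready={A,B,C,E,G,H} → run H
t=17: ready={A,B,C,E,G,H} → run H
t=18: ready={A,B,C,E,G,H} → run H
t=19: ready={A,B,C,E,G} → run C
t=20: ready={A,B,C,E,G} → run C
t=21: ready={A,B,E,G} → run G
t=22: ready={A,B,E,G} → run G
t=23: ready={A,B,E,G} → run G
t=24: ready={A,B,E,G} → run G
t=25: ready={A,B,E,G} → run G
t=26: ready={A,B,E,G} → run G
t=27: ready={A,B,E,G} → run G
t=28: ready={A,B,E,G} → run G
t=29: ready={A,B,E} → run B
t=30: ready={A,B,E} → run B
t=31: ready={A,B,E} → run B
t=32: ready={A,B,E} → run B
t=33: ready={A,E} → run E
t=34: ready={A,E} → run E
t=35: ready={A,E} → run E
t=36: ready={A,E} → run E
t=37: ready={A,E} → run E
t=38: ready={A,E} → run E
t=39: ready={A} → run A
t=40: ready={A} → run A
t=41: ready={A} → run A
t=42: ready={A} → run A
t=43: ready={A} → run A
t=44: ready={A} → run A
t=45: ready={A} → run A
t=46: ready={A} → run A
t=47: (idle)
t=48: (idle)
t=49: (idle)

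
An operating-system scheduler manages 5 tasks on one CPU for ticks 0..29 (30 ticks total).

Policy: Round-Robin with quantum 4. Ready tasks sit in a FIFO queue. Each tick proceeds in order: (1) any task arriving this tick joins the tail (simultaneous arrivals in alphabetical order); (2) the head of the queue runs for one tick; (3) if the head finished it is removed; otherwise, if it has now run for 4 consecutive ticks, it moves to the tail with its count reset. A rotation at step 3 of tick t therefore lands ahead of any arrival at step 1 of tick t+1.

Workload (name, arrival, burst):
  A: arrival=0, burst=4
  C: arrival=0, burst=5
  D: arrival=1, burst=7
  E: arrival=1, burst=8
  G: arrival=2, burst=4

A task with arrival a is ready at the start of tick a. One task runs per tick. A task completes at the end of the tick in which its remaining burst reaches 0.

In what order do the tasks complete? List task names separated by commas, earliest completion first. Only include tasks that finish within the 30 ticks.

completion order = A, G, C, D, E

t=0: queue=[A,C] q_used=0 → run A
t=1: queue=[A,C,D,E] q_used=1 → run A
t=2: queue=[A,C,D,E,G] q_used=2 → run A
t=3: queue=[A,C,D,E,G] q_used=3 → run A
t=4: queue=[C,D,E,G] q_used=0 → run C
t=5: queue=[C,D,E,G] q_used=1 → run C
t=6: queue=[C,D,E,G] q_used=2 → run C
t=7: queue=[C,D,E,G] q_used=3 → run C
t=8: queue=[D,E,G,C] q_used=0 → run D
t=9: queue=[D,E,G,C] q_used=1 → run D
t=10: queue=[D,E,G,C] q_used=2 → run D
t=11: queue=[D,E,G,C] q_used=3 → run D
t=12: queue=[E,G,C,D] q_used=0 → run E
t=13: queue=[E,G,C,D] q_used=1 → run E
t=14: queue=[E,G,C,D] q_used=2 → run E
t=15: queue=[E,G,C,D] q_used=3 → run E
t=16: queue=[G,C,D,E] q_used=0 → run G
t=17: queue=[G,C,D,E] q_used=1 → run G
t=18: queue=[G,C,D,E] q_used=2 → run G
t=19: queue=[G,C,D,E] q_used=3 → run G
t=20: queue=[C,D,E] q_used=0 → run C
t=21: queue=[D,E] q_used=0 → run D
t=22: queue=[D,E] q_used=1 → run D
t=23: queue=[D,E] q_used=2 → run D
t=24: queue=[E] q_used=0 → run E
t=25: queue=[E] q_used=1 → run E
t=26: queue=[E] q_used=2 → run E
t=27: queue=[E] q_used=3 → run E
t=28: (idle)
t=29: (idle)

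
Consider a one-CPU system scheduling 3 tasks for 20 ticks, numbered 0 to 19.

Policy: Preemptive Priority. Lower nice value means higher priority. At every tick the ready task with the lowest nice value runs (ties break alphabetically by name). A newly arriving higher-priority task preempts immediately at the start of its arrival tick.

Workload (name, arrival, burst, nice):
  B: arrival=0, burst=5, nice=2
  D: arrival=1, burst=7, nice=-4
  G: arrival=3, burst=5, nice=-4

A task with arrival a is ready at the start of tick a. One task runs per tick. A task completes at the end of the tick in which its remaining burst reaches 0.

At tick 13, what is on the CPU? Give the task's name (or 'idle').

running at tick 13 = B

t=0: ready={B} → run B
t=1: ready={B,D} → run D
t=2: ready={B,D} → run D
t=3: ready={B,D,G} → run D
t=4: ready={B,D,G} → run D
t=5: ready={B,D,G} → run D
t=6: ready={B,D,G} → run D
t=7: ready={B,D,G} → run D
t=8: ready={B,G} → run G
t=9: ready={B,G} → run G
t=10: ready={B,G} → run G
t=11: ready={B,G} → run G
t=12: ready={B,G} → run G
t=13: ready={B} → run B
t=14: ready={B} → run B
t=15: ready={B} → run B
t=16: ready={B} → run B
t=17: (idle)
t=18: (idle)
t=19: (idle)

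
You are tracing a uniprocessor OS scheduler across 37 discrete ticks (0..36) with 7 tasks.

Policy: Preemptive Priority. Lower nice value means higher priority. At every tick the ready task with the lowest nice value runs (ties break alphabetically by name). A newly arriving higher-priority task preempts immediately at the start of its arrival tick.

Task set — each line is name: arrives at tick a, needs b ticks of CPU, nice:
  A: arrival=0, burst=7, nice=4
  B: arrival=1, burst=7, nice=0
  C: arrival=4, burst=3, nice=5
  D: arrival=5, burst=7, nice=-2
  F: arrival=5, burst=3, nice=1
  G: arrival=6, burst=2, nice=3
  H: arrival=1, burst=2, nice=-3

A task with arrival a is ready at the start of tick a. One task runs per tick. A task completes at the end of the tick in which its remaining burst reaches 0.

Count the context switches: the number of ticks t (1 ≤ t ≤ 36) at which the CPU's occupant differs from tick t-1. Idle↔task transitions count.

t=0: ready={A} → run A
t=1: ready={A,B,H} → run H
t=2: ready={A,B,H} → run H
t=3: ready={A,B} → run B
t=4: ready={A,B,C} → run B
t=5: ready={A,B,C,D,F} → run D
t=6: ready={A,B,C,D,F,G} → run D
t=7: ready={A,B,C,D,F,G} → run D
t=8: ready={A,B,C,D,F,G} → run D
t=9: ready={A,B,C,D,F,G} → run D
t=10: ready={A,B,C,D,F,G} → run D
t=11: ready={A,B,C,D,F,G} → run D
t=12: ready={A,B,C,F,G} → run B
t=13: ready={A,B,C,F,G} → run B
t=14: ready={A,B,C,F,G} → run B
t=15: ready={A,B,C,F,G} → run B
t=16: ready={A,B,C,F,G} → run B
t=17: ready={A,C,F,G} → run F
t=18: ready={A,C,F,G} → run F
t=19: ready={A,C,F,G} → run F
t=20: ready={A,C,G} → run G
t=21: ready={A,C,G} → run G
t=22: ready={A,C} → run A
t=23: ready={A,C} → run A
t=24: ready={A,C} → run A
t=25: ready={A,C} → run A
t=26: ready={A,C} → run A
t=27: ready={A,C} → run A
t=28: ready={C} → run C
t=29: ready={C} → run C
t=30: ready={C} → run C
t=31: (idle)
t=32: (idle)
t=33: (idle)
t=34: (idle)
t=35: (idle)
t=36: (idle)

context switches = 9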